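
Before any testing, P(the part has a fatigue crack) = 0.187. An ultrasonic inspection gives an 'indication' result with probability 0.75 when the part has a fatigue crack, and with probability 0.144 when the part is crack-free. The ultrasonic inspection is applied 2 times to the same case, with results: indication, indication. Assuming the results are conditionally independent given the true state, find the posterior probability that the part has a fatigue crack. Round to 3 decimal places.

With H the event that the part has a fatigue crack, the joint likelihood of the observed sequence is P(data|H) = 0.75·0.75 = 0.56250 and P(data|¬H) = 0.144·0.144 = 0.020736.
Bayes: P(H|data) = 0.187·0.56250 / (0.187·0.56250 + 0.813·0.020736) = 0.10519/0.12205 = 0.8619.

Posterior P(H) ≈ 0.862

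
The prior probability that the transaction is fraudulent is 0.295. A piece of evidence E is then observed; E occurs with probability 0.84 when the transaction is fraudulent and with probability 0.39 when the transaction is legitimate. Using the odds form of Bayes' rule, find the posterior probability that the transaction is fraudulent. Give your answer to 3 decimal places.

Posterior probability ≈ 0.474

Prior odds = 0.295/(1−0.295) = 0.41844. In log-odds, ln(0.41844) = -0.87122.
Add log likelihood ratio: ln(2.1538) = 0.76726.
Posterior log-odds = -0.10397, so posterior odds = exp(-0.10397) = 0.90125. Converting, P(H|E) = 0.90125/1.9013 = 0.474.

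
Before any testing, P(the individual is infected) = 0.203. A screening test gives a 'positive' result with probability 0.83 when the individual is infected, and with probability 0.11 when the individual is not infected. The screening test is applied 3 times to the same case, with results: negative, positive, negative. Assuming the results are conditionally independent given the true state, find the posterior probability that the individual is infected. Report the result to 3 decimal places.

Posterior P(H) ≈ 0.066

Let H be the event that the individual is infected; start with P(H) = 0.203. P('positive'|H) = 0.83, P('positive'|¬H) = 0.11.
Update on result 1 ('negative'): P(H) ← 0.17·0.2030 / (0.17·0.2030 + 0.89·0.7970) = 0.034510/0.74384 = 0.0464.
Update on result 2 ('positive'): P(H) ← 0.83·0.0464 / (0.83·0.0464 + 0.11·0.9536) = 0.038507/0.14340 = 0.2685.
Update on result 3 ('negative'): P(H) ← 0.17·0.2685 / (0.17·0.2685 + 0.89·0.7315) = 0.045649/0.69666 = 0.0655.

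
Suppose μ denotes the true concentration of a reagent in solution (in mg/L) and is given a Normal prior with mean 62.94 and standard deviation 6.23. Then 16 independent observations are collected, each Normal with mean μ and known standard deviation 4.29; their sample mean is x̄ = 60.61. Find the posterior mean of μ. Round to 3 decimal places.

Posterior mean ≈ 60.677

With known σ, the Normal prior is conjugate. Weight on the data is w = (n/σ²)/(n/σ² + 1/τ₀²) = 0.869371/(0.869371+0.0257646) = 0.97122.
Posterior mean = w·x̄ + (1−w)·μ₀ = 0.97122·60.61 + 0.028783·62.94 = 60.677.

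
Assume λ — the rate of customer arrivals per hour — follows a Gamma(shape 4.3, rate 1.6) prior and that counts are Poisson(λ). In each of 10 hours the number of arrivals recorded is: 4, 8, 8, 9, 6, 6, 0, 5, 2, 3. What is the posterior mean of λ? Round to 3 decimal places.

Posterior mean ≈ 4.767

Total count ∑xᵢ = 51 over n = 10 hours.
Gamma is conjugate to the Poisson likelihood: posterior is Gamma(shape = 4.3+51 = 55.3, rate = 1.6+10 = 11.6).
E[λ | data] = 55.3/11.6 = 4.767.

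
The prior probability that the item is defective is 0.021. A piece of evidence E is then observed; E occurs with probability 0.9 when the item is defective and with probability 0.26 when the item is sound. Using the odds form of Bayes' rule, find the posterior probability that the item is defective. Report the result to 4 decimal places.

Prior odds = 0.021/(1−0.021) = 0.021450. In log-odds, ln(0.021450) = -3.8420.
Add log likelihood ratio: ln(3.4615) = 1.2417.
Posterior log-odds = -2.6003, so posterior odds = exp(-2.6003) = 0.074252. Converting, P(H|E) = 0.074252/1.0743 = 0.0691.

Posterior probability ≈ 0.0691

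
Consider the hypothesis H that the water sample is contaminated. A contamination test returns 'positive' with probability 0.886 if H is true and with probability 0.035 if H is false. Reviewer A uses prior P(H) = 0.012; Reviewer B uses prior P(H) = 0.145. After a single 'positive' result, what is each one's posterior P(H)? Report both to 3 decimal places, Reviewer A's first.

P('+'|H) = 0.886, P('+'|¬H) = 0.035.
Reviewer A: numerator 0.886·0.012 = 0.010632; evidence = 0.010632+0.035·0.988 = 0.045212; posterior = 0.235.
Reviewer B: numerator 0.886·0.145 = 0.12847; evidence = 0.12847+0.035·0.855 = 0.15840; posterior = 0.811.

Reviewer A: 0.235; Reviewer B: 0.811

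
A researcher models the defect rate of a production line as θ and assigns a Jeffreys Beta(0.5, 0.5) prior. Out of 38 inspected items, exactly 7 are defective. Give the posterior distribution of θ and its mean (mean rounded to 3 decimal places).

Posterior: Beta(7.5, 31.5); mean ≈ 0.192

Observing 7 successes and 31 failures updates Beta(0.5, 0.5) by adding the success and failure counts to the two shape parameters: α = 0.5+7 = 7.5, β = 0.5+31 = 31.5.
E[θ | data] = 7.5/(7.5+31.5) = 0.192.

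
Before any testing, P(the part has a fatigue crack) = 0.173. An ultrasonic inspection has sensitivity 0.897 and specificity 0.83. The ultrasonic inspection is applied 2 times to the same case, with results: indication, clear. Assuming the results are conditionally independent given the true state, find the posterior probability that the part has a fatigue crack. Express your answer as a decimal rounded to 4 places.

Posterior P(H) ≈ 0.1205

With H the event that the part has a fatigue crack, the joint likelihood of the observed sequence is P(data|H) = 0.897·0.103 = 0.092391 and P(data|¬H) = 0.17·0.83 = 0.14110.
Bayes: P(H|data) = 0.173·0.092391 / (0.173·0.092391 + 0.827·0.14110) = 0.015984/0.13267 = 0.1205.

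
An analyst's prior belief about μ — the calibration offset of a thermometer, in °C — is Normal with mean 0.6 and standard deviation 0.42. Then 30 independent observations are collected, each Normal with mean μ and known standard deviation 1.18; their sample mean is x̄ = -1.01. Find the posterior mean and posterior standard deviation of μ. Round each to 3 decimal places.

Prior precision 1/τ₀² = 1/0.42² = 5.66893; data precision n/σ² = 30/1.18² = 21.5455.
Posterior precision = 5.66893 + 21.5455 = 27.2145, giving posterior SD = 1/√27.2145 = 0.192.
Posterior mean = (5.66893·0.6 + 21.5455·-1.01) / 27.2145 = -0.675.

Posterior mean ≈ -0.675; posterior SD ≈ 0.192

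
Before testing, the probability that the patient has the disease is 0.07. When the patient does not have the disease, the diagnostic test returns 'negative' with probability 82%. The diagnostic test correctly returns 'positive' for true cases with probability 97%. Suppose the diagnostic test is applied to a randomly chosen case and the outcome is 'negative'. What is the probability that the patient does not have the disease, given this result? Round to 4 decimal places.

P(¬H | E) ≈ 0.9973

Let H be the event that the patient has the disease. P(H) = 0.07, so P(¬H) = 0.93. With E the 'negative' result, P(E|H) = 0.03 and P(E|¬H) = 0.82.
P(E) = 0.03·0.07 + 0.82·0.93 = 0.0021000 + 0.76260 = 0.76470.
By Bayes' theorem, P(H|E) = 0.0021000 / 0.76470 = 0.0027. Hence P(¬H|E) = 1 − 0.0027 = 0.9973.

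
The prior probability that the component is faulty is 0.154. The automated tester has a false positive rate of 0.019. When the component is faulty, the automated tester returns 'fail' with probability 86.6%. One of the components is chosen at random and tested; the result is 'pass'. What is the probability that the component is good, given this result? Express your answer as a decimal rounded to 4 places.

Let H be the event that the component is faulty. P(H) = 0.154, so P(¬H) = 0.846. With E the 'pass' result, P(E|H) = 0.134 and P(E|¬H) = 0.981.
P(E) = 0.134·0.154 + 0.981·0.846 = 0.020636 + 0.82993 = 0.85056.
By Bayes' theorem, P(H|E) = 0.020636 / 0.85056 = 0.0243. Hence P(¬H|E) = 1 − 0.0243 = 0.9757.

P(¬H | E) ≈ 0.9757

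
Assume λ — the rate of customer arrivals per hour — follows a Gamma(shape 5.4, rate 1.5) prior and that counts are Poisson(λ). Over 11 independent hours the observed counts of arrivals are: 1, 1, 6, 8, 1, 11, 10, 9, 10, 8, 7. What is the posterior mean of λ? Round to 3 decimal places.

Total count ∑xᵢ = 72 over n = 11 hours.
Gamma is conjugate to the Poisson likelihood: posterior is Gamma(shape = 5.4+72 = 77.4, rate = 1.5+11 = 12.5).
Posterior mean = shape/rate = 77.4/12.5 = 6.192.

Posterior mean ≈ 6.192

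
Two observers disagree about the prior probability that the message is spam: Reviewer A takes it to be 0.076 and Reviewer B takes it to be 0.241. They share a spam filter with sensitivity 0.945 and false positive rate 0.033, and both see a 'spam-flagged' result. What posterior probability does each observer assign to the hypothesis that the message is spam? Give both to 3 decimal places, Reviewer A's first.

The likelihood ratio for a 'spam-flagged' result is 0.945/0.033 = 28.636.
Reviewer A: prior odds 0.076/0.924 = 0.082251; posterior odds 2.3554; posterior probability 0.702.
Reviewer B: prior odds 0.241/0.759 = 0.31752; posterior odds 9.0927; posterior probability 0.901.

Reviewer A: 0.702; Reviewer B: 0.901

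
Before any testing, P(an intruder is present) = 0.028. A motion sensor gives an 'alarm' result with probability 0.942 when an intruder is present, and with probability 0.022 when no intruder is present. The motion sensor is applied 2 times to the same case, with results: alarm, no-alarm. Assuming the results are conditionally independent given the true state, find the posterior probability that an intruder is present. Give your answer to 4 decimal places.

Posterior P(H) ≈ 0.0682

With H the event that an intruder is present, the joint likelihood of the observed sequence is P(data|H) = 0.942·0.058 = 0.054636 and P(data|¬H) = 0.022·0.978 = 0.021516.
Bayes: P(H|data) = 0.028·0.054636 / (0.028·0.054636 + 0.972·0.021516) = 0.0015298/0.022443 = 0.0682.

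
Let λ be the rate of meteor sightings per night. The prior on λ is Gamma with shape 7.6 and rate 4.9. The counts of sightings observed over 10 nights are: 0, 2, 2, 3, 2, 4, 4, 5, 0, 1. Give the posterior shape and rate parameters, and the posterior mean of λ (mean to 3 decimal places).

Posterior: Gamma(shape=30.6, rate=14.9); mean ≈ 2.054

The Poisson likelihood adds the total count to the shape and the number of exposure periods to the rate. Here ∑xᵢ = 23 and n = 10, so shape 7.6→30.6 and rate 4.9→14.9.
E[λ | data] = 30.6/14.9 = 2.054.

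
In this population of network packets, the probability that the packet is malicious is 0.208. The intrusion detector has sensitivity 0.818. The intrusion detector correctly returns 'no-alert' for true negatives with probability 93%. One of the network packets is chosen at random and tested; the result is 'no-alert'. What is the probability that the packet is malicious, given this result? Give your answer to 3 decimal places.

P(H | E) ≈ 0.049

Let H be the event that the packet is malicious. P(H) = 0.208, so P(¬H) = 0.792. With E the 'no-alert' result, P(E|H) = 0.182 and P(E|¬H) = 0.93.
P(E) = 0.182·0.208 + 0.93·0.792 = 0.037856 + 0.73656 = 0.77442.
By Bayes' theorem, P(H|E) = 0.037856 / 0.77442 = 0.049.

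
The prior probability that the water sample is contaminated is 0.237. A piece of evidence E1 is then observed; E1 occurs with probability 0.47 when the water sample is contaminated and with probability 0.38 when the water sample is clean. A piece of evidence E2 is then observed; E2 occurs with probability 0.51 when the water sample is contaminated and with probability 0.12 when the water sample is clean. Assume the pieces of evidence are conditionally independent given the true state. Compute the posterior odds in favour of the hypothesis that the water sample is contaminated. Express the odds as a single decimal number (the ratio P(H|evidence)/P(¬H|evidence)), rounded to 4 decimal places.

Posterior odds ≈ 1.6328

Prior odds = 0.237/(1−0.237) = 0.31062.
Likelihood ratio for E1 = 0.47/0.38 = 1.2368.
Likelihood ratio for E2 = 0.51/0.12 = 4.2500.
Posterior odds = prior odds × LR₁ × LR₂ = 1.6328.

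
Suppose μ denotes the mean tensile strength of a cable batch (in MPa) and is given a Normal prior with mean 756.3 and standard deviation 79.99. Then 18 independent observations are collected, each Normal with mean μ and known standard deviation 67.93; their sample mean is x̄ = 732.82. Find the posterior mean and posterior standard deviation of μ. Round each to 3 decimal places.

With known σ, the Normal prior is conjugate. Weight on the data is w = (n/σ²)/(n/σ² + 1/τ₀²) = 0.00390076/(0.00390076+0.00015629) = 0.96148.
Posterior mean = w·x̄ + (1−w)·μ₀ = 0.96148·732.82 + 0.038523·756.3 = 733.725. Posterior variance = 1/(0.00390076+0.00015629) = 246.485, so SD = 15.700.

Posterior mean ≈ 733.725; posterior SD ≈ 15.700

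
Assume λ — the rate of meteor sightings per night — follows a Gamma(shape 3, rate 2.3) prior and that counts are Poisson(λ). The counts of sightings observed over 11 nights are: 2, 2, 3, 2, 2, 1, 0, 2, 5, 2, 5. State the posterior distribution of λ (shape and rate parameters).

The Poisson likelihood adds the total count to the shape and the number of exposure periods to the rate. Here ∑xᵢ = 26 and n = 11, so shape 3→29 and rate 2.3→13.3.

Posterior: Gamma(shape=29, rate=13.3)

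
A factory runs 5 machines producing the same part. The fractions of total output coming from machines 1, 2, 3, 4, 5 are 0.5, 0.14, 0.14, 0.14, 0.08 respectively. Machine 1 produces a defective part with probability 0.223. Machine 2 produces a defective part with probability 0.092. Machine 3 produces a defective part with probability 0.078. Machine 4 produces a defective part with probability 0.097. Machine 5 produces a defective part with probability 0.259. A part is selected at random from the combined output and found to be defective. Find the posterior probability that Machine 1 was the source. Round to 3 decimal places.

P(defective|M1) = 0.223; P(defective|M2) = 0.092; P(defective|M3) = 0.078; P(defective|M4) = 0.097; P(defective|M5) = 0.259.
Prior × likelihood for each source: 0.5·0.223=0.1115, 0.14·0.092=0.01288, 0.14·0.078=0.01092, 0.14·0.097=0.01358, 0.08·0.259=0.02072. Summing gives P(defective) = 0.16960.
P(Machine 1 | defective) = 0.1115 / 0.16960 = 0.657.

Posterior probability ≈ 0.657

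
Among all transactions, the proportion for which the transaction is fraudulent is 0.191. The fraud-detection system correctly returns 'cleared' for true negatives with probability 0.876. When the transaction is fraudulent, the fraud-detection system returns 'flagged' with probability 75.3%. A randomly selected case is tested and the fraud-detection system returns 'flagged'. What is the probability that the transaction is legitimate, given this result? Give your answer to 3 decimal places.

P(¬H | E) ≈ 0.411

Let H be the event that the transaction is fraudulent. P(H) = 0.191, so P(¬H) = 0.809. With E the 'flagged' result, P(E|H) = 0.753 and P(E|¬H) = 0.124.
P(E) = 0.753·0.191 + 0.124·0.809 = 0.14382 + 0.10032 = 0.24414.
By Bayes' theorem, P(H|E) = 0.14382 / 0.24414 = 0.589. Hence P(¬H|E) = 1 − 0.589 = 0.411.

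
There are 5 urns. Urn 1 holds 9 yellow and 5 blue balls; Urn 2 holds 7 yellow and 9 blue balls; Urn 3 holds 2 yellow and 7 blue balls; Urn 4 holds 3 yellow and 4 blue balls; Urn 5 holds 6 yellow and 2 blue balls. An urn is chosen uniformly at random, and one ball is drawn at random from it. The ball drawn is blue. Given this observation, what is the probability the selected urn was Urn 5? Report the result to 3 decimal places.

Posterior probability ≈ 0.099

P(blue|Urn 1) = 0.3571; P(blue|Urn 2) = 0.5625; P(blue|Urn 3) = 0.7778; P(blue|Urn 4) = 0.5714; P(blue|Urn 5) = 0.25.
Prior × likelihood for each source: 0.2·0.3571=0.07143, 0.2·0.5625=0.1125, 0.2·0.7778=0.1556, 0.2·0.5714=0.1143, 0.2·0.25=0.05000. Summing gives P(blue) = 0.50377.
P(Urn 5 | blue) = 0.05000 / 0.50377 = 0.099.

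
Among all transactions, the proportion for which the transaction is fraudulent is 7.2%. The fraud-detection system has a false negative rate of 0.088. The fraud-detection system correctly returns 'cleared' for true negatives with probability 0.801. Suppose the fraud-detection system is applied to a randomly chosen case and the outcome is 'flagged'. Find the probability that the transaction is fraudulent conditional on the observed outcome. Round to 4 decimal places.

Write H for 'the transaction is fraudulent'. Prior odds H:¬H = 0.072/0.928 = 0.077586. For the 'flagged' outcome, the likelihood ratio is 0.912/0.199 = 4.5829.
Posterior odds = 0.077586 × 4.5829 = 0.35557, so P(H|E) = 0.35557/(1+0.35557) = 0.2623.

P(H | E) ≈ 0.2623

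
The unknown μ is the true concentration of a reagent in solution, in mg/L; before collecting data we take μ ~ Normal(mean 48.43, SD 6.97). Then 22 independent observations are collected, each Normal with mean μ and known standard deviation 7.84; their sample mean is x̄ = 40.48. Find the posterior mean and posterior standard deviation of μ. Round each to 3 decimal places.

Prior precision 1/τ₀² = 1/6.97² = 0.0205842; data precision n/σ² = 22/7.84² = 0.357924.
Posterior precision = 0.0205842 + 0.357924 = 0.378508, giving posterior SD = 1/√0.378508 = 1.625.
Posterior mean = (0.0205842·48.43 + 0.357924·40.48) / 0.378508 = 40.912.

Posterior mean ≈ 40.912; posterior SD ≈ 1.625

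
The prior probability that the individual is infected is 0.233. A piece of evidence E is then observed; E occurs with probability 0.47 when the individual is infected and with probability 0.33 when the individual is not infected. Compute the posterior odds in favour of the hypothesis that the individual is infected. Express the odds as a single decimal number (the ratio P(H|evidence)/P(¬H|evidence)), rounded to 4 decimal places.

Posterior odds ≈ 0.4327

Prior odds = 0.233/(1−0.233) = 0.30378.
Likelihood ratio for E = 0.47/0.33 = 1.4242.
Posterior odds = prior odds × LR = 0.43266.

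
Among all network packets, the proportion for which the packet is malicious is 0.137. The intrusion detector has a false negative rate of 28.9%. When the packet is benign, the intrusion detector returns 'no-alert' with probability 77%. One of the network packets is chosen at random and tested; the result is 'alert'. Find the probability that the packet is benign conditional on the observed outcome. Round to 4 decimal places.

P(¬H | E) ≈ 0.6708

Let H be the event that the packet is malicious. P(H) = 0.137, so P(¬H) = 0.863. With E the 'alert' result, P(E|H) = 0.711 and P(E|¬H) = 0.23.
P(E) = 0.711·0.137 + 0.23·0.863 = 0.097407 + 0.19849 = 0.29590.
By Bayes' theorem, P(H|E) = 0.097407 / 0.29590 = 0.3292. Hence P(¬H|E) = 1 − 0.3292 = 0.6708.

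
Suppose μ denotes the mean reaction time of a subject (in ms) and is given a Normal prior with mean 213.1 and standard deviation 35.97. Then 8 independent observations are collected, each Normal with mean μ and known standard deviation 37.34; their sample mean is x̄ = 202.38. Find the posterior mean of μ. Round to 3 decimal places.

Posterior mean ≈ 203.653

With known σ, the Normal prior is conjugate. Weight on the data is w = (n/σ²)/(n/σ² + 1/τ₀²) = 0.00573775/(0.00573775+0.00077289) = 0.88129.
Posterior mean = w·x̄ + (1−w)·μ₀ = 0.88129·202.38 + 0.11871·213.1 = 203.653.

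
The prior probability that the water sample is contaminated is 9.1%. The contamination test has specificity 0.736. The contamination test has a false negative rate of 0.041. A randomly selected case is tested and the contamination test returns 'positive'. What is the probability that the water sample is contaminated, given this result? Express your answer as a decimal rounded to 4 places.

P(H | E) ≈ 0.2667

Let H be the event that the water sample is contaminated. P(H) = 0.091, so P(¬H) = 0.909. With E the 'positive' result, P(E|H) = 0.959 and P(E|¬H) = 0.264.
P(E) = 0.959·0.091 + 0.264·0.909 = 0.087269 + 0.23998 = 0.32725.
By Bayes' theorem, P(H|E) = 0.087269 / 0.32725 = 0.2667.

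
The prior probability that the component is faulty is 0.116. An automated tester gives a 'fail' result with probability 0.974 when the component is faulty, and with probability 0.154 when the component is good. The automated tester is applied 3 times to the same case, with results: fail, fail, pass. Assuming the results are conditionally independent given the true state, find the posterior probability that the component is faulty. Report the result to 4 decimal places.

Posterior P(H) ≈ 0.1389

Let H be the event that the component is faulty; start with P(H) = 0.116. P('fail'|H) = 0.974, P('fail'|¬H) = 0.154.
Update on result 1 ('fail'): P(H) ← 0.974·0.1160 / (0.974·0.1160 + 0.154·0.8840) = 0.11298/0.24912 = 0.4535.
Update on result 2 ('fail'): P(H) ← 0.974·0.4535 / (0.974·0.4535 + 0.154·0.5465) = 0.44174/0.52590 = 0.8400.
Update on result 3 ('pass'): P(H) ← 0.026·0.8400 / (0.026·0.8400 + 0.846·0.1600) = 0.021839/0.15722 = 0.1389.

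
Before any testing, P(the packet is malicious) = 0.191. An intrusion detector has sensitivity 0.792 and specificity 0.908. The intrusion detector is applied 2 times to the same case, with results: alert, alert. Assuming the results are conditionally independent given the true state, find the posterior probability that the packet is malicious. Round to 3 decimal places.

Posterior P(H) ≈ 0.946

With H the event that the packet is malicious, the joint likelihood of the observed sequence is P(data|H) = 0.792·0.792 = 0.62726 and P(data|¬H) = 0.092·0.092 = 0.0084640.
Bayes: P(H|data) = 0.191·0.62726 / (0.191·0.62726 + 0.809·0.0084640) = 0.11981/0.12665 = 0.9459.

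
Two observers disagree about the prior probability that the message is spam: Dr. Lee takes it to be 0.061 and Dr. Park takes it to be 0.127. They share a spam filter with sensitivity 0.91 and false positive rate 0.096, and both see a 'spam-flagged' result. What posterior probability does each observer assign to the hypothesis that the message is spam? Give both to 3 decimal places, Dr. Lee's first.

Dr. Lee: 0.381; Dr. Park: 0.580

P('+'|H) = 0.91, P('+'|¬H) = 0.096.
Dr. Lee: numerator 0.91·0.061 = 0.055510; evidence = 0.055510+0.096·0.939 = 0.14565; posterior = 0.381.
Dr. Park: numerator 0.91·0.127 = 0.11557; evidence = 0.11557+0.096·0.873 = 0.19938; posterior = 0.580.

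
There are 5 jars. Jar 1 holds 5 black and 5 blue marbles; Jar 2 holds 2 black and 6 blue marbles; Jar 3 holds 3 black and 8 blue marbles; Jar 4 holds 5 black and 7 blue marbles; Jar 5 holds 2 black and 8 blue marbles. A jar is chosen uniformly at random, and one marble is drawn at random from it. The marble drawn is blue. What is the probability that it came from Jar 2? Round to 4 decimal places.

Tabulate prior·likelihood by source: [1] prior 0.2, lik 0.5, product 0.1000; [2] prior 0.2, lik 0.75, product 0.1500; [3] prior 0.2, lik 0.7273, product 0.1455; [4] prior 0.2, lik 0.5833, product 0.1167; [5] prior 0.2, lik 0.8, product 0.1600.
Normalizing constant = 0.67212; the posterior for Jar 2 is its product over the sum, 0.1500/0.67212 = 0.2232.

Posterior probability ≈ 0.2232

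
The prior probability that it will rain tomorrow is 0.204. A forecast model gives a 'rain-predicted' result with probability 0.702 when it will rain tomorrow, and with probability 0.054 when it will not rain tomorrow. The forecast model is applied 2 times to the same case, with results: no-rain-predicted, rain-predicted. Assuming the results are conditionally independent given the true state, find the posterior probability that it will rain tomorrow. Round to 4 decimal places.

Posterior P(H) ≈ 0.5121

Let H be the event that it will rain tomorrow; start with P(H) = 0.204. P('rain-predicted'|H) = 0.702, P('rain-predicted'|¬H) = 0.054.
Update on result 1 ('no-rain-predicted'): P(H) ← 0.298·0.2040 / (0.298·0.2040 + 0.946·0.7960) = 0.060792/0.81381 = 0.0747.
Update on result 2 ('rain-predicted'): P(H) ← 0.702·0.0747 / (0.702·0.0747 + 0.054·0.9253) = 0.052440/0.10241 = 0.5121.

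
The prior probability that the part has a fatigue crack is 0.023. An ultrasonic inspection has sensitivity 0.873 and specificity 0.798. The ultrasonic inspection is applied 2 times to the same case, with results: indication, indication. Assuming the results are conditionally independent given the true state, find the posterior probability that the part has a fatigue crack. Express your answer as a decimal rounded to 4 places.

Let H be the event that the part has a fatigue crack; start with P(H) = 0.023. P('indication'|H) = 0.873, P('indication'|¬H) = 0.202.
Update on result 1 ('indication'): P(H) ← 0.873·0.0230 / (0.873·0.0230 + 0.202·0.9770) = 0.020079/0.21743 = 0.0923.
Update on result 2 ('indication'): P(H) ← 0.873·0.0923 / (0.873·0.0923 + 0.202·0.9077) = 0.080618/0.26396 = 0.3054.

Posterior P(H) ≈ 0.3054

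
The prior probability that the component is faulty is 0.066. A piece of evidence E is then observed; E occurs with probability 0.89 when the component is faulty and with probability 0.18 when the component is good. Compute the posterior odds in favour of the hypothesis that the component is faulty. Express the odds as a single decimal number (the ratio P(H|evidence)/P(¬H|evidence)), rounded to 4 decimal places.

Prior odds = 0.066/(1−0.066) = 0.070664.
Likelihood ratio for E = 0.89/0.18 = 4.9444.
Posterior odds = prior odds × LR = 0.34939.

Posterior odds ≈ 0.3494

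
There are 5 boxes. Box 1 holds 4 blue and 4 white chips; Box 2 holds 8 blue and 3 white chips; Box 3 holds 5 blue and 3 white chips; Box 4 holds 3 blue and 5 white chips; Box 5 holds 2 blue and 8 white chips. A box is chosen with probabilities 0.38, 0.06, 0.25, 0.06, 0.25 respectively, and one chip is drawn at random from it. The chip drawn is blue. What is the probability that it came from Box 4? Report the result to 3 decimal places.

P(blue|Box 1) = 0.5; P(blue|Box 2) = 0.7273; P(blue|Box 3) = 0.625; P(blue|Box 4) = 0.375; P(blue|Box 5) = 0.2.
Prior × likelihood for each source: 0.38·0.5=0.1900, 0.06·0.7273=0.04364, 0.25·0.625=0.1562, 0.06·0.375=0.02250, 0.25·0.2=0.05000. Summing gives P(blue) = 0.46239.
P(Box 4 | blue) = 0.02250 / 0.46239 = 0.049.

Posterior probability ≈ 0.049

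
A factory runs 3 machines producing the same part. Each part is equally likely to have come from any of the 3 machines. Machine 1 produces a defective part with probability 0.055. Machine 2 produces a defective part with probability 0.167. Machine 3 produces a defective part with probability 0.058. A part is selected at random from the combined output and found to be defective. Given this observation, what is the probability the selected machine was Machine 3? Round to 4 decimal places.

P(defective|M1) = 0.055; P(defective|M2) = 0.167; P(defective|M3) = 0.058.
Prior × likelihood for each source: 0.333333·0.055=0.01833, 0.333333·0.167=0.05567, 0.333333·0.058=0.01933. Summing gives P(defective) = 0.093333.
P(Machine 3 | defective) = 0.01933 / 0.093333 = 0.2071.

Posterior probability ≈ 0.2071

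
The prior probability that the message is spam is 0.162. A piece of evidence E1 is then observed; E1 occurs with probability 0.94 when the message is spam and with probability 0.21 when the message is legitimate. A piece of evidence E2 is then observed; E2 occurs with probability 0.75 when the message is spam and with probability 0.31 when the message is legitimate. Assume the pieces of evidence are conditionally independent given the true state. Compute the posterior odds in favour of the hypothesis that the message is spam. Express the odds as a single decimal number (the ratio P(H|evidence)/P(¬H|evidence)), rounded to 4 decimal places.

Prior odds = 0.162/(1−0.162) = 0.19332. In log-odds, ln(0.19332) = -1.6434.
Add log likelihood ratios: ln(4.4762) + ln(2.4194) = 2.3823.
Posterior log-odds = 0.73885, so posterior odds = exp(0.73885) = 2.0935.

Posterior odds ≈ 2.0935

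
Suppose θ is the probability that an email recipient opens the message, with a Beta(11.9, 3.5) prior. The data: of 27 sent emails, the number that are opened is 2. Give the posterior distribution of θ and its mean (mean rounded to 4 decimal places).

Observing 2 successes and 25 failures updates Beta(11.9, 3.5) by adding the success and failure counts to the two shape parameters: α = 11.9+2 = 13.9, β = 3.5+25 = 28.5.
E[θ | data] = 13.9/(13.9+28.5) = 0.3278.

Posterior: Beta(13.9, 28.5); mean ≈ 0.3278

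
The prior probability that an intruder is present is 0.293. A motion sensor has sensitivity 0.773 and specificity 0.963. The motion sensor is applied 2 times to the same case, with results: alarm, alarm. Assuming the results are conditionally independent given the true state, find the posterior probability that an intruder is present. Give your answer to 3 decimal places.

With H the event that an intruder is present, the joint likelihood of the observed sequence is P(data|H) = 0.773·0.773 = 0.59753 and P(data|¬H) = 0.037·0.037 = 0.0013690.
Bayes: P(H|data) = 0.293·0.59753 / (0.293·0.59753 + 0.707·0.0013690) = 0.17508/0.17604 = 0.9945.

Posterior P(H) ≈ 0.995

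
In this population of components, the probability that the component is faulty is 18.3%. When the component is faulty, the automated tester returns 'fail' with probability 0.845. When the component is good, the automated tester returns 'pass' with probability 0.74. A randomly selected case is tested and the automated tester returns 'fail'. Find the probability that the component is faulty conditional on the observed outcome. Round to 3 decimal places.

Write H for 'the component is faulty'. Prior odds H:¬H = 0.183/0.817 = 0.22399. For the 'fail' outcome, the likelihood ratio is 0.845/0.26 = 3.2500.
Posterior odds = 0.22399 × 3.2500 = 0.72797, so P(H|E) = 0.72797/(1+0.72797) = 0.421.

P(H | E) ≈ 0.421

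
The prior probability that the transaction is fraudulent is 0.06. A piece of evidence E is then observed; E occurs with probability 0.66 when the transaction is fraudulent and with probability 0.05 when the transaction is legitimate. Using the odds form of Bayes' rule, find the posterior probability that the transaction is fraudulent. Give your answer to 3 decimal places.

Prior odds = 0.06/(1−0.06) = 0.063830. In log-odds, ln(0.063830) = -2.7515.
Add log likelihood ratio: ln(13.200) = 2.5802.
Posterior log-odds = -0.17132, so posterior odds = exp(-0.17132) = 0.84255. Converting, P(H|E) = 0.84255/1.8426 = 0.457.

Posterior probability ≈ 0.457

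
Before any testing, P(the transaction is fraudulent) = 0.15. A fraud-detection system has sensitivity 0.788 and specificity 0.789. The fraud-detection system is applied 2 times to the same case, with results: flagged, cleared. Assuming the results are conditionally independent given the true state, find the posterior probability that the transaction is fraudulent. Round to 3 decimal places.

Posterior P(H) ≈ 0.150

With H the event that the transaction is fraudulent, the joint likelihood of the observed sequence is P(data|H) = 0.788·0.212 = 0.16706 and P(data|¬H) = 0.211·0.789 = 0.16648.
Bayes: P(H|data) = 0.15·0.16706 / (0.15·0.16706 + 0.85·0.16648) = 0.025058/0.16657 = 0.1504.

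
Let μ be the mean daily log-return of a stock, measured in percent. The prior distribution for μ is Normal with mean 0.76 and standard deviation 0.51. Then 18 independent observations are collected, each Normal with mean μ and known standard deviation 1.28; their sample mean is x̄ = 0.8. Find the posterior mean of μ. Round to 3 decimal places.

Prior precision 1/τ₀² = 1/0.51² = 3.84468; data precision n/σ² = 18/1.28² = 10.9863.
Posterior precision = 3.84468 + 10.9863 = 14.8310.
Posterior mean = (3.84468·0.76 + 10.9863·0.8) / 14.8310 = 0.790.

Posterior mean ≈ 0.790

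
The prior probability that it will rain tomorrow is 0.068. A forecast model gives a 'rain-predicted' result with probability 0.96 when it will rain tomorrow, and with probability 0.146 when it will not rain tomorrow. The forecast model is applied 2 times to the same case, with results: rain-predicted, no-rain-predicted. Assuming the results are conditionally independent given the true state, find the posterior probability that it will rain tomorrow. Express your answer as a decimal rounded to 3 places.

Let H be the event that it will rain tomorrow; start with P(H) = 0.068. P('rain-predicted'|H) = 0.96, P('rain-predicted'|¬H) = 0.146.
Update on result 1 ('rain-predicted'): P(H) ← 0.96·0.0680 / (0.96·0.0680 + 0.146·0.9320) = 0.065280/0.20135 = 0.3242.
Update on result 2 ('no-rain-predicted'): P(H) ← 0.04·0.3242 / (0.04·0.3242 + 0.854·0.6758) = 0.012968/0.59009 = 0.0220.

Posterior P(H) ≈ 0.022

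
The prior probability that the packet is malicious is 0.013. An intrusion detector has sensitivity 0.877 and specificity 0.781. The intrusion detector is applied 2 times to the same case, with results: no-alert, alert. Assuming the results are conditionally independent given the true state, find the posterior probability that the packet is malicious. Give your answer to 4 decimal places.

Posterior P(H) ≈ 0.0082

Let H be the event that the packet is malicious; start with P(H) = 0.013. P('alert'|H) = 0.877, P('alert'|¬H) = 0.219.
Update on result 1 ('no-alert'): P(H) ← 0.123·0.0130 / (0.123·0.0130 + 0.781·0.9870) = 0.0015990/0.77245 = 0.0021.
Update on result 2 ('alert'): P(H) ← 0.877·0.0021 / (0.877·0.0021 + 0.219·0.9979) = 0.0018154/0.22036 = 0.0082.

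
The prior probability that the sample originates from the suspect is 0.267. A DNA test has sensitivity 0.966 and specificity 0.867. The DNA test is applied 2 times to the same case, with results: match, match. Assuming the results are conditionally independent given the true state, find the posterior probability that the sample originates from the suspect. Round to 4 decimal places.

Posterior P(H) ≈ 0.9505

With H the event that the sample originates from the suspect, the joint likelihood of the observed sequence is P(data|H) = 0.966·0.966 = 0.93316 and P(data|¬H) = 0.133·0.133 = 0.017689.
Bayes: P(H|data) = 0.267·0.93316 / (0.267·0.93316 + 0.733·0.017689) = 0.24915/0.26212 = 0.9505.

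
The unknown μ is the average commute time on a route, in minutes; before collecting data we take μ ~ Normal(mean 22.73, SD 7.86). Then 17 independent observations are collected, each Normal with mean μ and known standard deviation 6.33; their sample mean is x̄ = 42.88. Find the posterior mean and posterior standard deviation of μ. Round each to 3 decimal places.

With known σ, the Normal prior is conjugate. Weight on the data is w = (n/σ²)/(n/σ² + 1/τ₀²) = 0.424269/(0.424269+0.0161866) = 0.96325.
Posterior mean = w·x̄ + (1−w)·μ₀ = 0.96325·42.88 + 0.036750·22.73 = 42.139. Posterior variance = 1/(0.424269+0.0161866) = 2.27038, so SD = 1.507.

Posterior mean ≈ 42.139; posterior SD ≈ 1.507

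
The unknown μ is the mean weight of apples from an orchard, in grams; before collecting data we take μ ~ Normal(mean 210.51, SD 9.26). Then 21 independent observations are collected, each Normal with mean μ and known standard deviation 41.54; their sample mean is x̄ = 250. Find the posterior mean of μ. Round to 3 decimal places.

With known σ, the Normal prior is conjugate. Weight on the data is w = (n/σ²)/(n/σ² + 1/τ₀²) = 0.0121699/(0.0121699+0.0116621) = 0.51065.
Posterior mean = w·x̄ + (1−w)·μ₀ = 0.51065·250 + 0.48935·210.51 = 230.676.

Posterior mean ≈ 230.676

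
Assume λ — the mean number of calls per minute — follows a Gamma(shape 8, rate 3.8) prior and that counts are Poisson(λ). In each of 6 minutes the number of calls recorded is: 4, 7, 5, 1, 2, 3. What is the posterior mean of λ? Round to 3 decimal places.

Total count ∑xᵢ = 22 over n = 6 minutes.
Gamma is conjugate to the Poisson likelihood: posterior is Gamma(shape = 8+22 = 30, rate = 3.8+6 = 9.8).
Posterior mean = shape/rate = 30/9.8 = 3.061.

Posterior mean ≈ 3.061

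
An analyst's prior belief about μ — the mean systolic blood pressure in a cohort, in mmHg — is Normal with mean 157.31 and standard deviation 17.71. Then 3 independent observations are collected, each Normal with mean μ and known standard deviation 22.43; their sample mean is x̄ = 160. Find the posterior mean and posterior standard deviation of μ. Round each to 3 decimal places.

Posterior mean ≈ 159.063; posterior SD ≈ 10.453

With known σ, the Normal prior is conjugate. Weight on the data is w = (n/σ²)/(n/σ² + 1/τ₀²) = 0.00596297/(0.00596297+0.00318833) = 0.65160.
Posterior mean = w·x̄ + (1−w)·μ₀ = 0.65160·160 + 0.34840·157.31 = 159.063. Posterior variance = 1/(0.00596297+0.00318833) = 109.274, so SD = 10.453.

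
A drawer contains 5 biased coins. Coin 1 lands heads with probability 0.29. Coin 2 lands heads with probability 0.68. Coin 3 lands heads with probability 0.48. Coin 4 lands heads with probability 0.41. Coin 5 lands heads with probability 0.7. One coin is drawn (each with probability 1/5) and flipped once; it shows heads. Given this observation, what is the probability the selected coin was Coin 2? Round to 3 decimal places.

P(heads|C1) = 0.29; P(heads|C2) = 0.68; P(heads|C3) = 0.48; P(heads|C4) = 0.41; P(heads|C5) = 0.7.
Prior × likelihood for each source: 0.2·0.29=0.05800, 0.2·0.68=0.1360, 0.2·0.48=0.09600, 0.2·0.41=0.08200, 0.2·0.7=0.1400. Summing gives P(heads) = 0.51200.
P(Coin 2 | heads) = 0.1360 / 0.51200 = 0.266.

Posterior probability ≈ 0.266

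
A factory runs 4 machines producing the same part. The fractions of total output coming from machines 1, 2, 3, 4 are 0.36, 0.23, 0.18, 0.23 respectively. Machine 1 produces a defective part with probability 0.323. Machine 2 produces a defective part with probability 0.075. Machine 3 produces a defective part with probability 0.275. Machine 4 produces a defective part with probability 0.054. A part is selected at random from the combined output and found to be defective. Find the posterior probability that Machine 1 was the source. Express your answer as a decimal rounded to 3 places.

Tabulate prior·likelihood by source: [1] prior 0.36, lik 0.323, product 0.1163; [2] prior 0.23, lik 0.075, product 0.01725; [3] prior 0.18, lik 0.275, product 0.04950; [4] prior 0.23, lik 0.054, product 0.01242.
Normalizing constant = 0.19545; the posterior for Machine 1 is its product over the sum, 0.1163/0.19545 = 0.595.

Posterior probability ≈ 0.595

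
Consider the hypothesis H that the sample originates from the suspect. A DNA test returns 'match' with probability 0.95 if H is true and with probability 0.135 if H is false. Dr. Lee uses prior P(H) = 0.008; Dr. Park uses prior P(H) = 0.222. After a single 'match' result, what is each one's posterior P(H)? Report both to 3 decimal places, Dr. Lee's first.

The likelihood ratio for a 'match' result is 0.95/0.135 = 7.0370.
Dr. Lee: prior odds 0.008/0.992 = 0.0080645; posterior odds 0.056750; posterior probability 0.054.
Dr. Park: prior odds 0.222/0.778 = 0.28535; posterior odds 2.0080; posterior probability 0.668.

Dr. Lee: 0.054; Dr. Park: 0.668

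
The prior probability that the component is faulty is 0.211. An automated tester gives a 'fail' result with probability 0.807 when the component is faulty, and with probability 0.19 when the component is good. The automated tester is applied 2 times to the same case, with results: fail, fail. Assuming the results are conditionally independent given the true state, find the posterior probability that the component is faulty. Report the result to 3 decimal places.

With H the event that the component is faulty, the joint likelihood of the observed sequence is P(data|H) = 0.807·0.807 = 0.65125 and P(data|¬H) = 0.19·0.19 = 0.036100.
Bayes: P(H|data) = 0.211·0.65125 / (0.211·0.65125 + 0.789·0.036100) = 0.13741/0.16590 = 0.8283.

Posterior P(H) ≈ 0.828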